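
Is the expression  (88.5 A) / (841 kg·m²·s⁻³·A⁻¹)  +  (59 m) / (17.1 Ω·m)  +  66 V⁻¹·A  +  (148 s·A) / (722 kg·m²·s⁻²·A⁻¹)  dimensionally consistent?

Reduce each to base SI dimensions:
  (88.5 A) / (841 kg·m²·s⁻³·A⁻¹):  [A] / [kg·m²·s⁻³·A⁻¹] = kg⁻¹·m⁻²·s³·A²
  (59 m) / (17.1 Ω·m):  [m] / [kg·m³·s⁻³·A⁻²] = kg⁻¹·m⁻²·s³·A²
  66 V⁻¹·A:  A·V⁻¹ = A·(J·C⁻¹)⁻¹ = kg⁻¹·m⁻²·s³·A²
  (148 s·A) / (722 kg·m²·s⁻²·A⁻¹):  [s·A] / [kg·m²·s⁻²·A⁻¹] = kg⁻¹·m⁻²·s³·A²
Every term reduces to kg⁻¹·m⁻²·s³·A².

Yes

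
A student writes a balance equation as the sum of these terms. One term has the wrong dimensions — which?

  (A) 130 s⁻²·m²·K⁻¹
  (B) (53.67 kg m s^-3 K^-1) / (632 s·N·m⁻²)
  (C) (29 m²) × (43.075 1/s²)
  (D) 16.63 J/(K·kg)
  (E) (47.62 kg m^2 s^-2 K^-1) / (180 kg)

Expand each in SI base units:
  (A) m²·s⁻²·K⁻¹
  (B) [kg·m·s⁻³·K⁻¹] / [kg·m⁻¹·s⁻¹] = m²·s⁻²·K⁻¹
  (C) [m²] · [s⁻²] = m²·s⁻²
  (D) J·kg⁻¹·K⁻¹ = N·m·kg⁻¹·K⁻¹ = m²·s⁻²·K⁻¹
  (E) [kg·m²·s⁻²·K⁻¹] / [kg] = m²·s⁻²·K⁻¹
All reduce to m²·s⁻²·K⁻¹ except (C), which is m²·s⁻².

(C)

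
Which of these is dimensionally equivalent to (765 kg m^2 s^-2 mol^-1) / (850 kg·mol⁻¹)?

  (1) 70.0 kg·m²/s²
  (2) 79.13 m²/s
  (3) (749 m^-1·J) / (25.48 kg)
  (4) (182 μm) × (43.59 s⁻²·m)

Reference: [kg·m²·s⁻²·mol⁻¹] / [kg·mol⁻¹] = m²·s⁻².
Each option:
  (1) kg·m²·s⁻²
  (2) m²·s⁻¹
  (3) [kg·m·s⁻²] / [kg] = m·s⁻²
  (4) [m] · [m·s⁻²] = m²·s⁻²  ← same
Only (4) matches m²·s⁻².

(4)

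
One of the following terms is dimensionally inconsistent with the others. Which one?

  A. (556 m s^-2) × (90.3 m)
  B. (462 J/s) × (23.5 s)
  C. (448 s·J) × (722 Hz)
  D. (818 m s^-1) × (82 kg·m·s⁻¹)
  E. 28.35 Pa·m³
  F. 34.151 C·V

A.

Expand each in SI base units:
  A. [m·s⁻²] · [m] = m²·s⁻²
  B. [kg·m²·s⁻³] · [s] = kg·m²·s⁻²
  C. [kg·m²·s⁻¹] · [s⁻¹] = kg·m²·s⁻²
  D. [m·s⁻¹] · [kg·m·s⁻¹] = kg·m²·s⁻²
  E. Pa·m³ = N·m⁻²·m³ = kg·m²·s⁻²
  F. C·V = s·A·J·C⁻¹ = kg·m²·s⁻²
All reduce to kg·m²·s⁻² except A., which is m²·s⁻².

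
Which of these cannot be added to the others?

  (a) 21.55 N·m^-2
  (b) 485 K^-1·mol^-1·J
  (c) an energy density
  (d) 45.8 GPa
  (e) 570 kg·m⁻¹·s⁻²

In SI base units:
  (a) N·m⁻² = kg·m·s⁻²·m⁻² = kg·m⁻¹·s⁻²
  (b) J·mol⁻¹·K⁻¹ = N·m·mol⁻¹·K⁻¹ = kg·m²·s⁻²·K⁻¹·mol⁻¹
  (c) [energy density] = kg·m⁻¹·s⁻²
  (d) Pa = N·m⁻² = kg·m⁻¹·s⁻²
  (e) kg·m⁻¹·s⁻²
All reduce to kg·m⁻¹·s⁻² except (b), which is kg·m²·s⁻²·K⁻¹·mol⁻¹.

(b)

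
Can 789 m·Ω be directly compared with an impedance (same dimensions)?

No

Reduce each to base SI dimensions:
  789 m·Ω:  Ω·m = V·A⁻¹·m = kg·m³·s⁻³·A⁻²
  an impedance:  [impedance] = kg·m²·s⁻³·A⁻²
kg·m³·s⁻³·A⁻² ≠ kg·m²·s⁻³·A⁻², so they cannot be added.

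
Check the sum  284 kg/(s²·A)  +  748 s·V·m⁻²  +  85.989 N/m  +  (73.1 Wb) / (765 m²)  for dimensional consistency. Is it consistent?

Expand each in SI base units:
  284 kg/(s²·A):  kg·s⁻²·A⁻¹
  748 s·V·m⁻²:  V·s·m⁻² = J·C⁻¹·s·m⁻² = kg·s⁻²·A⁻¹
  85.989 N/m:  N·m⁻¹ = kg·m·s⁻²·m⁻¹ = kg·s⁻²
  (73.1 Wb) / (765 m²):  [kg·m²·s⁻²·A⁻¹] / [m²] = kg·s⁻²·A⁻¹
The terms do not share a single dimension (kg·s⁻² vs kg·s⁻²·A⁻¹).

No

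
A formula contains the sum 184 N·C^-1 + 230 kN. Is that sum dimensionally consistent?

In SI base units:
  184 N·C^-1:  N·C⁻¹ = kg·m·s⁻²·(s·A)⁻¹ = kg·m·s⁻³·A⁻¹
  230 kN:  N = kg·m·s⁻²
kg·m·s⁻³·A⁻¹ ≠ kg·m·s⁻², so they cannot be added.

No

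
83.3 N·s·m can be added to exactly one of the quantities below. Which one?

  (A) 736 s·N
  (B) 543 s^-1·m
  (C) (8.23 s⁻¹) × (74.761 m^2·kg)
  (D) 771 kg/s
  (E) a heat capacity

Reference: N·m·s = kg·m·s⁻²·m·s = kg·m²·s⁻¹.
Each option:
  (A) N·s = kg·m·s⁻²·s = kg·m·s⁻¹
  (B) m·s⁻¹
  (C) [s⁻¹] · [kg·m²] = kg·m²·s⁻¹  ← same
  (D) kg·s⁻¹
  (E) [heat capacity] = kg·m²·s⁻²·K⁻¹
Only (C) matches kg·m²·s⁻¹.

(C)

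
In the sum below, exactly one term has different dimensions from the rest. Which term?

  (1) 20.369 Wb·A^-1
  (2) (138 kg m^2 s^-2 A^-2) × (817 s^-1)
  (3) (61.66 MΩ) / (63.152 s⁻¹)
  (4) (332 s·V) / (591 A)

Expand each in SI base units:
  (1) Wb·A⁻¹ = V·s·A⁻¹ = kg·m²·s⁻²·A⁻²
  (2) [kg·m²·s⁻²·A⁻²] · [s⁻¹] = kg·m²·s⁻³·A⁻²
  (3) [kg·m²·s⁻³·A⁻²] / [s⁻¹] = kg·m²·s⁻²·A⁻²
  (4) [kg·m²·s⁻²·A⁻¹] / [A] = kg·m²·s⁻²·A⁻²
All reduce to kg·m²·s⁻²·A⁻² except (2), which is kg·m²·s⁻³·A⁻².

(2)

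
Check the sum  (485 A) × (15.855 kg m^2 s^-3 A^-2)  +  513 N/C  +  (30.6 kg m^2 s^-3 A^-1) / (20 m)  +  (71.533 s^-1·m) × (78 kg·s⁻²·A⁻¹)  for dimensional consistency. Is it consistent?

In SI base units:
  (485 A) × (15.855 kg m^2 s^-3 A^-2):  [A] · [kg·m²·s⁻³·A⁻²] = kg·m²·s⁻³·A⁻¹
  513 N/C:  N·C⁻¹ = kg·m·s⁻²·(s·A)⁻¹ = kg·m·s⁻³·A⁻¹
  (30.6 kg m^2 s^-3 A^-1) / (20 m):  [kg·m²·s⁻³·A⁻¹] / [m] = kg·m·s⁻³·A⁻¹
  (71.533 s^-1·m) × (78 kg·s⁻²·A⁻¹):  [m·s⁻¹] · [kg·s⁻²·A⁻¹] = kg·m·s⁻³·A⁻¹
The terms do not share a single dimension (kg·m²·s⁻³·A⁻¹ vs kg·m·s⁻³·A⁻¹).

No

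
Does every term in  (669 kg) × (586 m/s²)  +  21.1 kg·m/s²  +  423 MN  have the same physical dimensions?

Yes

Reduce each to base SI dimensions:
  (669 kg) × (586 m/s²):  [kg] · [m·s⁻²] = kg·m·s⁻²
  21.1 kg·m/s²:  kg·m·s⁻²
  423 MN:  N = kg·m·s⁻²
Every term reduces to kg·m·s⁻².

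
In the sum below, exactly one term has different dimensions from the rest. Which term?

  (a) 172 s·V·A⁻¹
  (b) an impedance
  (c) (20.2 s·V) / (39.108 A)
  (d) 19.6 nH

Expand each in SI base units:
  (a) V·s·A⁻¹ = J·C⁻¹·s·A⁻¹ = kg·m²·s⁻²·A⁻²
  (b) [impedance] = kg·m²·s⁻³·A⁻²
  (c) [kg·m²·s⁻²·A⁻¹] / [A] = kg·m²·s⁻²·A⁻²
  (d) H = V·s·A⁻¹ = kg·m²·s⁻²·A⁻²
All reduce to kg·m²·s⁻²·A⁻² except (b), which is kg·m²·s⁻³·A⁻².

(b)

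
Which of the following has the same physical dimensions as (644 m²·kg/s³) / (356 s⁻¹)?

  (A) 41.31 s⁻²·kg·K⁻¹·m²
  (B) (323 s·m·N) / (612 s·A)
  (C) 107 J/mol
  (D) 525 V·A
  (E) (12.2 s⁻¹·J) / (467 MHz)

Reference: [kg·m²·s⁻³] / [s⁻¹] = kg·m²·s⁻².
Each option:
  (A) kg·m²·s⁻²·K⁻¹
  (B) [kg·m²·s⁻¹] / [s·A] = kg·m²·s⁻²·A⁻¹
  (C) J·mol⁻¹ = N·m·mol⁻¹ = kg·m²·s⁻²·mol⁻¹
  (D) V·A = J·C⁻¹·A = kg·m²·s⁻³
  (E) [kg·m²·s⁻³] / [s⁻¹] = kg·m²·s⁻²  ← same
Only (E) matches kg·m²·s⁻².

(E)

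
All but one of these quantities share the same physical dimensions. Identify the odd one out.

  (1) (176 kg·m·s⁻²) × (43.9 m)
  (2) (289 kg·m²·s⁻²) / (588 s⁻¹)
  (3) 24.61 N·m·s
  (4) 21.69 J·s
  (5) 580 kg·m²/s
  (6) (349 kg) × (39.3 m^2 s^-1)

In SI base units:
  (1) [kg·m·s⁻²] · [m] = kg·m²·s⁻²
  (2) [kg·m²·s⁻²] / [s⁻¹] = kg·m²·s⁻¹
  (3) N·m·s = kg·m·s⁻²·m·s = kg·m²·s⁻¹
  (4) J·s = N·m·s = kg·m²·s⁻¹
  (5) kg·m²·s⁻¹
  (6) [kg] · [m²·s⁻¹] = kg·m²·s⁻¹
All reduce to kg·m²·s⁻¹ except (1), which is kg·m²·s⁻².

(1)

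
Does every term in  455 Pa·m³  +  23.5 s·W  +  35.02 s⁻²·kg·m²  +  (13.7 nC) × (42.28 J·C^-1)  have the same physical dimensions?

Dimensions:
  455 Pa·m³:  Pa·m³ = N·m⁻²·m³ = kg·m²·s⁻²
  23.5 s·W:  W·s = J·s⁻¹·s = kg·m²·s⁻²
  35.02 s⁻²·kg·m²:  kg·m²·s⁻²
  (13.7 nC) × (42.28 J·C^-1):  [s·A] · [kg·m²·s⁻³·A⁻¹] = kg·m²·s⁻²
Every term reduces to kg·m²·s⁻².

Yes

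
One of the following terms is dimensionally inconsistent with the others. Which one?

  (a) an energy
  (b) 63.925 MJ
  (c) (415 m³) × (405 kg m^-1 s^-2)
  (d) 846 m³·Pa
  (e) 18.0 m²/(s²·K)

In SI base units:
  (a) [energy] = kg·m²·s⁻²
  (b) J = N·m = kg·m²·s⁻²
  (c) [m³] · [kg·m⁻¹·s⁻²] = kg·m²·s⁻²
  (d) Pa·m³ = N·m⁻²·m³ = kg·m²·s⁻²
  (e) m²·s⁻²·K⁻¹
All reduce to kg·m²·s⁻² except (e), which is m²·s⁻²·K⁻¹.

(e)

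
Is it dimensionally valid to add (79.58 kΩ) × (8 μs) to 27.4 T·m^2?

Work out the base dimensions of each:
  (79.58 kΩ) × (8 μs):  [kg·m²·s⁻³·A⁻²] · [s] = kg·m²·s⁻²·A⁻²
  27.4 T·m^2:  T·m² = Wb·m⁻²·m² = kg·m²·s⁻²·A⁻¹
kg·m²·s⁻²·A⁻² ≠ kg·m²·s⁻²·A⁻¹, so they cannot be added.

No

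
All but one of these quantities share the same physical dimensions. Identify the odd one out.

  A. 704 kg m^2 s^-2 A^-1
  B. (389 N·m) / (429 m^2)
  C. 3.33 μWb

B.

Work out the base dimensions of each:
  A. kg·m²·s⁻²·A⁻¹
  B. [kg·m²·s⁻²] / [m²] = kg·s⁻²
  C. Wb = V·s = kg·m²·s⁻²·A⁻¹
All reduce to kg·m²·s⁻²·A⁻¹ except B., which is kg·s⁻².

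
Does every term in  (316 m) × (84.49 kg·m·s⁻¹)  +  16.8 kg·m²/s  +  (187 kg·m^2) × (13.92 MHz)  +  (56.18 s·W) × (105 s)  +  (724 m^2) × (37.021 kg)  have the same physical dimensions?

Expand each in SI base units:
  (316 m) × (84.49 kg·m·s⁻¹):  [m] · [kg·m·s⁻¹] = kg·m²·s⁻¹
  16.8 kg·m²/s:  kg·m²·s⁻¹
  (187 kg·m^2) × (13.92 MHz):  [kg·m²] · [s⁻¹] = kg·m²·s⁻¹
  (56.18 s·W) × (105 s):  [kg·m²·s⁻²] · [s] = kg·m²·s⁻¹
  (724 m^2) × (37.021 kg):  [m²] · [kg] = kg·m²
The terms do not share a single dimension (kg·m² vs kg·m²·s⁻¹).

No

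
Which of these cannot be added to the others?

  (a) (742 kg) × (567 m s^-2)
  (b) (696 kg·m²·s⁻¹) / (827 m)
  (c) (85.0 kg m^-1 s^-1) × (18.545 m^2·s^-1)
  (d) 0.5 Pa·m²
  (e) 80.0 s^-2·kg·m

Reduce each to base SI dimensions:
  (a) [kg] · [m·s⁻²] = kg·m·s⁻²
  (b) [kg·m²·s⁻¹] / [m] = kg·m·s⁻¹
  (c) [kg·m⁻¹·s⁻¹] · [m²·s⁻¹] = kg·m·s⁻²
  (d) Pa·m² = N·m⁻²·m² = kg·m·s⁻²
  (e) kg·m·s⁻²
All reduce to kg·m·s⁻² except (b), which is kg·m·s⁻¹.

(b)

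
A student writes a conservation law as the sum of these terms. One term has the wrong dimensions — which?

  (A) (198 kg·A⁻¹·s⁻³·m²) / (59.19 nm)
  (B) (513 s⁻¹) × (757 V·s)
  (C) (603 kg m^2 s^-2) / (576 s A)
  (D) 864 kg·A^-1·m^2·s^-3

(A)

Dimensions:
  (A) [kg·m²·s⁻³·A⁻¹] / [m] = kg·m·s⁻³·A⁻¹
  (B) [s⁻¹] · [kg·m²·s⁻²·A⁻¹] = kg·m²·s⁻³·A⁻¹
  (C) [kg·m²·s⁻²] / [s·A] = kg·m²·s⁻³·A⁻¹
  (D) kg·m²·s⁻³·A⁻¹
All reduce to kg·m²·s⁻³·A⁻¹ except (A), which is kg·m·s⁻³·A⁻¹.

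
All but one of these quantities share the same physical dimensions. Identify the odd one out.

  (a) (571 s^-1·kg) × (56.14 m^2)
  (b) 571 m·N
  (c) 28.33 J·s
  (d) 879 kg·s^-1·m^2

(b)

In SI base units:
  (a) [kg·s⁻¹] · [m²] = kg·m²·s⁻¹
  (b) N·m = kg·m·s⁻²·m = kg·m²·s⁻²
  (c) J·s = N·m·s = kg·m²·s⁻¹
  (d) kg·m²·s⁻¹
All reduce to kg·m²·s⁻¹ except (b), which is kg·m²·s⁻².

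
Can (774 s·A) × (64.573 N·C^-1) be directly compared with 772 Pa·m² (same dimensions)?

In SI base units:
  (774 s·A) × (64.573 N·C^-1):  [s·A] · [kg·m·s⁻³·A⁻¹] = kg·m·s⁻²
  772 Pa·m²:  Pa·m² = N·m⁻²·m² = kg·m·s⁻²
Both are kg·m·s⁻², so they have the same dimensions and can be added.

Yes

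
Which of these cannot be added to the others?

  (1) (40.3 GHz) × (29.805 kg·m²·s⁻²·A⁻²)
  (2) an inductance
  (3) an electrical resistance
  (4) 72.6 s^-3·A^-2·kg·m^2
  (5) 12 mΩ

(2)

Dimensions:
  (1) [s⁻¹] · [kg·m²·s⁻²·A⁻²] = kg·m²·s⁻³·A⁻²
  (2) [inductance] = kg·m²·s⁻²·A⁻²
  (3) [electrical resistance] = kg·m²·s⁻³·A⁻²
  (4) kg·m²·s⁻³·A⁻²
  (5) Ω = V·A⁻¹ = kg·m²·s⁻³·A⁻²
All reduce to kg·m²·s⁻³·A⁻² except (2), which is kg·m²·s⁻²·A⁻².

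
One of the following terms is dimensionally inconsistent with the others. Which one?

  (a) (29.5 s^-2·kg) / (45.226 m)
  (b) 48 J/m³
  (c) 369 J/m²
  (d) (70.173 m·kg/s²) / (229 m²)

Expand each in SI base units:
  (a) [kg·s⁻²] / [m] = kg·m⁻¹·s⁻²
  (b) J·m⁻³ = N·m·m⁻³ = kg·m⁻¹·s⁻²
  (c) J·m⁻² = N·m·m⁻² = kg·s⁻²
  (d) [kg·m·s⁻²] / [m²] = kg·m⁻¹·s⁻²
All reduce to kg·m⁻¹·s⁻² except (c), which is kg·s⁻².

(c)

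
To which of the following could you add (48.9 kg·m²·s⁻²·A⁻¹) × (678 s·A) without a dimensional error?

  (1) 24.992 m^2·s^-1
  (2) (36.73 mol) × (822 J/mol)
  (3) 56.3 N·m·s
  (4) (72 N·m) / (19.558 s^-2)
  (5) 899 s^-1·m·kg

Reference: [kg·m²·s⁻²·A⁻¹] · [s·A] = kg·m²·s⁻¹.
Each option:
  (1) m²·s⁻¹
  (2) [mol] · [kg·m²·s⁻²·mol⁻¹] = kg·m²·s⁻²
  (3) N·m·s = kg·m·s⁻²·m·s = kg·m²·s⁻¹  ← same
  (4) [kg·m²·s⁻²] / [s⁻²] = kg·m²
  (5) kg·m·s⁻¹
Only (3) matches kg·m²·s⁻¹.

(3)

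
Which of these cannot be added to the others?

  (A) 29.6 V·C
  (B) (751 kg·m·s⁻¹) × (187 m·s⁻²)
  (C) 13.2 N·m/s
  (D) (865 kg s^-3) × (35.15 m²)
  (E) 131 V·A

Work out the base dimensions of each:
  (A) C·V = s·A·J·C⁻¹ = kg·m²·s⁻²
  (B) [kg·m·s⁻¹] · [m·s⁻²] = kg·m²·s⁻³
  (C) N·m·s⁻¹ = kg·m·s⁻²·m·s⁻¹ = kg·m²·s⁻³
  (D) [kg·s⁻³] · [m²] = kg·m²·s⁻³
  (E) V·A = J·C⁻¹·A = kg·m²·s⁻³
All reduce to kg·m²·s⁻³ except (A), which is kg·m²·s⁻².

(A)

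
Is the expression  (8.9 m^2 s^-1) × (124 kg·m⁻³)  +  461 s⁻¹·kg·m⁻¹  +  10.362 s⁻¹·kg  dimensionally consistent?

Expand each in SI base units:
  (8.9 m^2 s^-1) × (124 kg·m⁻³):  [m²·s⁻¹] · [kg·m⁻³] = kg·m⁻¹·s⁻¹
  461 s⁻¹·kg·m⁻¹:  kg·m⁻¹·s⁻¹
  10.362 s⁻¹·kg:  kg·s⁻¹
The terms do not share a single dimension (kg·m⁻¹·s⁻¹ vs kg·s⁻¹).

No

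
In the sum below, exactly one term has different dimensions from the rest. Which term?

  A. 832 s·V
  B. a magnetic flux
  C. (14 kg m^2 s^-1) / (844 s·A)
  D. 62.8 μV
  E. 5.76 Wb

D.

Dimensions:
  A. V·s = J·C⁻¹·s = kg·m²·s⁻²·A⁻¹
  B. [magnetic flux] = kg·m²·s⁻²·A⁻¹
  C. [kg·m²·s⁻¹] / [s·A] = kg·m²·s⁻²·A⁻¹
  D. V = J·C⁻¹ = kg·m²·s⁻³·A⁻¹
  E. Wb = V·s = kg·m²·s⁻²·A⁻¹
All reduce to kg·m²·s⁻²·A⁻¹ except D., which is kg·m²·s⁻³·A⁻¹.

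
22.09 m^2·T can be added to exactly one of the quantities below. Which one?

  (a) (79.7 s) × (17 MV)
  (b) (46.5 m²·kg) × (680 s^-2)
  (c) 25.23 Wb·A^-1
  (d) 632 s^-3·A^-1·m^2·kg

Reference: T·m² = Wb·m⁻²·m² = kg·m²·s⁻²·A⁻¹.
Each option:
  (a) [s] · [kg·m²·s⁻³·A⁻¹] = kg·m²·s⁻²·A⁻¹  ← same
  (b) [kg·m²] · [s⁻²] = kg·m²·s⁻²
  (c) Wb·A⁻¹ = V·s·A⁻¹ = kg·m²·s⁻²·A⁻²
  (d) kg·m²·s⁻³·A⁻¹
Only (a) matches kg·m²·s⁻²·A⁻¹.

(a)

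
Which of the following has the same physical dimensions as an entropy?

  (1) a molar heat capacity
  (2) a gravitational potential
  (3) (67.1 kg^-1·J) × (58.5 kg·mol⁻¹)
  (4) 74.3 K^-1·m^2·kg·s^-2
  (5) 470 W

(4)

Reference: [entropy] = kg·m²·s⁻²·K⁻¹.
Each option:
  (1) [molar heat capacity] = kg·m²·s⁻²·K⁻¹·mol⁻¹
  (2) [gravitational potential] = m²·s⁻²
  (3) [m²·s⁻²] · [kg·mol⁻¹] = kg·m²·s⁻²·mol⁻¹
  (4) kg·m²·s⁻²·K⁻¹  ← same
  (5) W = J·s⁻¹ = kg·m²·s⁻³
Only (4) matches kg·m²·s⁻²·K⁻¹.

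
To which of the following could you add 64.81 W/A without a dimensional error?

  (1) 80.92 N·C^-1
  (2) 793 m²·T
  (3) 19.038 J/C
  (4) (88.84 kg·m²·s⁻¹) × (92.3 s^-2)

Reference: W·A⁻¹ = J·s⁻¹·A⁻¹ = kg·m²·s⁻³·A⁻¹.
Each option:
  (1) N·C⁻¹ = kg·m·s⁻²·(s·A)⁻¹ = kg·m·s⁻³·A⁻¹
  (2) T·m² = Wb·m⁻²·m² = kg·m²·s⁻²·A⁻¹
  (3) J·C⁻¹ = N·m·(s·A)⁻¹ = kg·m²·s⁻³·A⁻¹  ← same
  (4) [kg·m²·s⁻¹] · [s⁻²] = kg·m²·s⁻³
Only (3) matches kg·m²·s⁻³·A⁻¹.

(3)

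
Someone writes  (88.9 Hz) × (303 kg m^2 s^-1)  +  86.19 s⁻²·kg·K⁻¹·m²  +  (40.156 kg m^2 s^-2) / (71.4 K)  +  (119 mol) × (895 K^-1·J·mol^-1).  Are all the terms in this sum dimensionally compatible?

No

Reduce each to base SI dimensions:
  (88.9 Hz) × (303 kg m^2 s^-1):  [s⁻¹] · [kg·m²·s⁻¹] = kg·m²·s⁻²
  86.19 s⁻²·kg·K⁻¹·m²:  kg·m²·s⁻²·K⁻¹
  (40.156 kg m^2 s^-2) / (71.4 K):  [kg·m²·s⁻²] / [K] = kg·m²·s⁻²·K⁻¹
  (119 mol) × (895 K^-1·J·mol^-1):  [mol] · [kg·m²·s⁻²·K⁻¹·mol⁻¹] = kg·m²·s⁻²·K⁻¹
The terms do not share a single dimension (kg·m²·s⁻² vs kg·m²·s⁻²·K⁻¹).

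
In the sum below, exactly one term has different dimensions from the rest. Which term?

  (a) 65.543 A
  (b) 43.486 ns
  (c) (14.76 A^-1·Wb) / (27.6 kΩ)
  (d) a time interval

Expand each in SI base units:
  (a) A
  (b) s
  (c) [kg·m²·s⁻²·A⁻²] / [kg·m²·s⁻³·A⁻²] = s
  (d) [time interval] = s
All reduce to s except (a), which is A.

(a)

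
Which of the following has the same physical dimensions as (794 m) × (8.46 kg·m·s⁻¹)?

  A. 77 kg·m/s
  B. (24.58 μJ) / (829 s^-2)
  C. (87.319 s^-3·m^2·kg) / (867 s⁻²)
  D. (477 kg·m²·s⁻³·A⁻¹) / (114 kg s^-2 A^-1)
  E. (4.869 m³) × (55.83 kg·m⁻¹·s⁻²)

C.

Reference: [m] · [kg·m·s⁻¹] = kg·m²·s⁻¹.
Each option:
  A. kg·m·s⁻¹
  B. [kg·m²·s⁻²] / [s⁻²] = kg·m²
  C. [kg·m²·s⁻³] / [s⁻²] = kg·m²·s⁻¹  ← same
  D. [kg·m²·s⁻³·A⁻¹] / [kg·s⁻²·A⁻¹] = m²·s⁻¹
  E. [m³] · [kg·m⁻¹·s⁻²] = kg·m²·s⁻²
Only C. matches kg·m²·s⁻¹.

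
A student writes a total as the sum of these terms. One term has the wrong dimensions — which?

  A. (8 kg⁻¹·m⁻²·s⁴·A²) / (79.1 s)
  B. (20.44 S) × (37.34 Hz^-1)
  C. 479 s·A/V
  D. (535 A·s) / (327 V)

A.

In SI base units:
  A. [kg⁻¹·m⁻²·s⁴·A²] / [s] = kg⁻¹·m⁻²·s³·A²
  B. [kg⁻¹·m⁻²·s³·A²] · [s] = kg⁻¹·m⁻²·s⁴·A²
  C. A·s·V⁻¹ = A·s·(J·C⁻¹)⁻¹ = kg⁻¹·m⁻²·s⁴·A²
  D. [s·A] / [kg·m²·s⁻³·A⁻¹] = kg⁻¹·m⁻²·s⁴·A²
All reduce to kg⁻¹·m⁻²·s⁴·A² except A., which is kg⁻¹·m⁻²·s³·A².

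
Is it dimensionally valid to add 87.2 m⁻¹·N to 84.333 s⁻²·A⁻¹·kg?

No

Expand each in SI base units:
  87.2 m⁻¹·N:  N·m⁻¹ = kg·m·s⁻²·m⁻¹ = kg·s⁻²
  84.333 s⁻²·A⁻¹·kg:  kg·s⁻²·A⁻¹
kg·s⁻² ≠ kg·s⁻²·A⁻¹, so they cannot be added.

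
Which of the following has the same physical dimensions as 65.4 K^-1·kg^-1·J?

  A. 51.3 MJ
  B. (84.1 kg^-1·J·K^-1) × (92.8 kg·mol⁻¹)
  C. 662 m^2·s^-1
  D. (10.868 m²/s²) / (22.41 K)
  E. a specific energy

Reference: J·kg⁻¹·K⁻¹ = N·m·kg⁻¹·K⁻¹ = m²·s⁻²·K⁻¹.
Each option:
  A. J = N·m = kg·m²·s⁻²
  B. [m²·s⁻²·K⁻¹] · [kg·mol⁻¹] = kg·m²·s⁻²·K⁻¹·mol⁻¹
  C. m²·s⁻¹
  D. [m²·s⁻²] / [K] = m²·s⁻²·K⁻¹  ← same
  E. [specific energy] = m²·s⁻²
Only D. matches m²·s⁻²·K⁻¹.

D.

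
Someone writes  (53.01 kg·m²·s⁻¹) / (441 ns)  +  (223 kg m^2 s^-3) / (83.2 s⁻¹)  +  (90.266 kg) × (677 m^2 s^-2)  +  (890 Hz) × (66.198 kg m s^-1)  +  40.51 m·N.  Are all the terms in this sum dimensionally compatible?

No

Expand each in SI base units:
  (53.01 kg·m²·s⁻¹) / (441 ns):  [kg·m²·s⁻¹] / [s] = kg·m²·s⁻²
  (223 kg m^2 s^-3) / (83.2 s⁻¹):  [kg·m²·s⁻³] / [s⁻¹] = kg·m²·s⁻²
  (90.266 kg) × (677 m^2 s^-2):  [kg] · [m²·s⁻²] = kg·m²·s⁻²
  (890 Hz) × (66.198 kg m s^-1):  [s⁻¹] · [kg·m·s⁻¹] = kg·m·s⁻²
  40.51 m·N:  N·m = kg·m·s⁻²·m = kg·m²·s⁻²
The terms do not share a single dimension (kg·m²·s⁻² vs kg·m·s⁻²).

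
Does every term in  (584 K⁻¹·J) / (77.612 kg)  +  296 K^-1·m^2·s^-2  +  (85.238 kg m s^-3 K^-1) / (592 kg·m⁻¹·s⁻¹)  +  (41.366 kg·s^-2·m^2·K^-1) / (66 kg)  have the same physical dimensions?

Yes

Dimensions:
  (584 K⁻¹·J) / (77.612 kg):  [kg·m²·s⁻²·K⁻¹] / [kg] = m²·s⁻²·K⁻¹
  296 K^-1·m^2·s^-2:  m²·s⁻²·K⁻¹
  (85.238 kg m s^-3 K^-1) / (592 kg·m⁻¹·s⁻¹):  [kg·m·s⁻³·K⁻¹] / [kg·m⁻¹·s⁻¹] = m²·s⁻²·K⁻¹
  (41.366 kg·s^-2·m^2·K^-1) / (66 kg):  [kg·m²·s⁻²·K⁻¹] / [kg] = m²·s⁻²·K⁻¹
Every term reduces to m²·s⁻²·K⁻¹.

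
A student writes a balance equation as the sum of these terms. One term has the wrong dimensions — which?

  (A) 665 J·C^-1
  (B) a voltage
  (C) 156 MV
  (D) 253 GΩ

Reduce each to base SI dimensions:
  (A) J·C⁻¹ = N·m·(s·A)⁻¹ = kg·m²·s⁻³·A⁻¹
  (B) [voltage] = kg·m²·s⁻³·A⁻¹
  (C) V = J·C⁻¹ = kg·m²·s⁻³·A⁻¹
  (D) Ω = V·A⁻¹ = kg·m²·s⁻³·A⁻²
All reduce to kg·m²·s⁻³·A⁻¹ except (D), which is kg·m²·s⁻³·A⁻².

(D)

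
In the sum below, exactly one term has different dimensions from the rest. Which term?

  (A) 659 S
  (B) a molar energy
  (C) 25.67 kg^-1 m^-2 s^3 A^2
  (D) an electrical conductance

(B)

Reduce each to base SI dimensions:
  (A) S = Ω⁻¹ = kg⁻¹·m⁻²·s³·A²
  (B) [molar energy] = kg·m²·s⁻²·mol⁻¹
  (C) kg⁻¹·m⁻²·s³·A²
  (D) [electrical conductance] = kg⁻¹·m⁻²·s³·A²
All reduce to kg⁻¹·m⁻²·s³·A² except (B), which is kg·m²·s⁻²·mol⁻¹.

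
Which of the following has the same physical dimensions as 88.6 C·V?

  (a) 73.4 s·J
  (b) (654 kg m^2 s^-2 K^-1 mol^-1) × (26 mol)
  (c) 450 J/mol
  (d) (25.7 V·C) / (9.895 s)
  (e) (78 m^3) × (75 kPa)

Reference: C·V = s·A·J·C⁻¹ = kg·m²·s⁻².
Each option:
  (a) J·s = N·m·s = kg·m²·s⁻¹
  (b) [kg·m²·s⁻²·K⁻¹·mol⁻¹] · [mol] = kg·m²·s⁻²·K⁻¹
  (c) J·mol⁻¹ = N·m·mol⁻¹ = kg·m²·s⁻²·mol⁻¹
  (d) [kg·m²·s⁻²] / [s] = kg·m²·s⁻³
  (e) [m³] · [kg·m⁻¹·s⁻²] = kg·m²·s⁻²  ← same
Only (e) matches kg·m²·s⁻².

(e)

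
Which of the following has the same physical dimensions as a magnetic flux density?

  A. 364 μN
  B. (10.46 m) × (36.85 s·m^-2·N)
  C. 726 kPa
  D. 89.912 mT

D.

Reference: [magnetic flux density] = kg·s⁻²·A⁻¹.
Each option:
  A. N = kg·m·s⁻²
  B. [m] · [kg·m⁻¹·s⁻¹] = kg·s⁻¹
  C. Pa = N·m⁻² = kg·m⁻¹·s⁻²
  D. T = Wb·m⁻² = kg·s⁻²·A⁻¹  ← same
Only D. matches kg·s⁻²·A⁻¹.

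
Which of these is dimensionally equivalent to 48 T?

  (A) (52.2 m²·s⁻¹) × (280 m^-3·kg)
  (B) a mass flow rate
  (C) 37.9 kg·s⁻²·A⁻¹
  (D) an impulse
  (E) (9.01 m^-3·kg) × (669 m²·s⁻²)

(C)

Reference: T = Wb·m⁻² = kg·s⁻²·A⁻¹.
Each option:
  (A) [m²·s⁻¹] · [kg·m⁻³] = kg·m⁻¹·s⁻¹
  (B) [mass flow rate] = kg·s⁻¹
  (C) kg·s⁻²·A⁻¹  ← same
  (D) [impulse] = kg·m·s⁻¹
  (E) [kg·m⁻³] · [m²·s⁻²] = kg·m⁻¹·s⁻²
Only (C) matches kg·s⁻²·A⁻¹.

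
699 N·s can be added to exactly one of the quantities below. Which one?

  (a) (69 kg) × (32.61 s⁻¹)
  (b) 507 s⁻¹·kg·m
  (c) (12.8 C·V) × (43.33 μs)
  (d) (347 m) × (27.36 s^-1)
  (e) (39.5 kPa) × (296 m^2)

Reference: N·s = kg·m·s⁻²·s = kg·m·s⁻¹.
Each option:
  (a) [kg] · [s⁻¹] = kg·s⁻¹
  (b) kg·m·s⁻¹  ← same
  (c) [kg·m²·s⁻²] · [s] = kg·m²·s⁻¹
  (d) [m] · [s⁻¹] = m·s⁻¹
  (e) [kg·m⁻¹·s⁻²] · [m²] = kg·m·s⁻²
Only (b) matches kg·m·s⁻¹.

(b)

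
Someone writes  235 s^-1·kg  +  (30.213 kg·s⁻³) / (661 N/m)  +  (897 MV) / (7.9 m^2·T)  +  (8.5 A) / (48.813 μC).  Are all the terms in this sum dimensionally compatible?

Dimensions:
  235 s^-1·kg:  kg·s⁻¹
  (30.213 kg·s⁻³) / (661 N/m):  [kg·s⁻³] / [kg·s⁻²] = s⁻¹
  (897 MV) / (7.9 m^2·T):  [kg·m²·s⁻³·A⁻¹] / [kg·m²·s⁻²·A⁻¹] = s⁻¹
  (8.5 A) / (48.813 μC):  [A] / [s·A] = s⁻¹
The terms do not share a single dimension (kg·s⁻¹ vs s⁻¹).

No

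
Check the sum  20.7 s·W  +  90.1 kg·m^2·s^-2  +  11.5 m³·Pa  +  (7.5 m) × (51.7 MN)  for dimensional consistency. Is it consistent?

In SI base units:
  20.7 s·W:  W·s = J·s⁻¹·s = kg·m²·s⁻²
  90.1 kg·m^2·s^-2:  kg·m²·s⁻²
  11.5 m³·Pa:  Pa·m³ = N·m⁻²·m³ = kg·m²·s⁻²
  (7.5 m) × (51.7 MN):  [m] · [kg·m·s⁻²] = kg·m²·s⁻²
Every term reduces to kg·m²·s⁻².

Yes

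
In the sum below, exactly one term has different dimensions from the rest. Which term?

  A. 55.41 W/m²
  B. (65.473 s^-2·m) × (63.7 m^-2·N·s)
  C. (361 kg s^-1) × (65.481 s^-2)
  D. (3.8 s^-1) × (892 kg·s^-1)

D.

Expand each in SI base units:
  A. W·m⁻² = J·s⁻¹·m⁻² = kg·s⁻³
  B. [m·s⁻²] · [kg·m⁻¹·s⁻¹] = kg·s⁻³
  C. [kg·s⁻¹] · [s⁻²] = kg·s⁻³
  D. [s⁻¹] · [kg·s⁻¹] = kg·s⁻²
All reduce to kg·s⁻³ except D., which is kg·s⁻².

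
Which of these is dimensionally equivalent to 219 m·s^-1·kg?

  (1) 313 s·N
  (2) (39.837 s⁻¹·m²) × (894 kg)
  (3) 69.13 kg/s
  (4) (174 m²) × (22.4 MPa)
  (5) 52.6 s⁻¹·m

(1)

Reference: kg·m·s⁻¹.
Each option:
  (1) N·s = kg·m·s⁻²·s = kg·m·s⁻¹  ← same
  (2) [m²·s⁻¹] · [kg] = kg·m²·s⁻¹
  (3) kg·s⁻¹
  (4) [m²] · [kg·m⁻¹·s⁻²] = kg·m·s⁻²
  (5) m·s⁻¹
Only (1) matches kg·m·s⁻¹.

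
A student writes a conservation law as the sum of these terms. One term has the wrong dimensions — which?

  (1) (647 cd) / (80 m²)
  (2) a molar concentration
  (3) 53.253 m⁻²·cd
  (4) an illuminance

(2)

Work out the base dimensions of each:
  (1) [cd] / [m²] = m⁻²·cd
  (2) [molar concentration] = m⁻³·mol
  (3) m⁻²·cd
  (4) [illuminance] = m⁻²·cd
All reduce to m⁻²·cd except (2), which is m⁻³·mol.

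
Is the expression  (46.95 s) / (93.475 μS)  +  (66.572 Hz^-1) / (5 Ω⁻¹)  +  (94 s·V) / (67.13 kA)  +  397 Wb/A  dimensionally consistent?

Yes

Work out the base dimensions of each:
  (46.95 s) / (93.475 μS):  [s] / [kg⁻¹·m⁻²·s³·A²] = kg·m²·s⁻²·A⁻²
  (66.572 Hz^-1) / (5 Ω⁻¹):  [s] / [kg⁻¹·m⁻²·s³·A²] = kg·m²·s⁻²·A⁻²
  (94 s·V) / (67.13 kA):  [kg·m²·s⁻²·A⁻¹] / [A] = kg·m²·s⁻²·A⁻²
  397 Wb/A:  Wb·A⁻¹ = V·s·A⁻¹ = kg·m²·s⁻²·A⁻²
Every term reduces to kg·m²·s⁻²·A⁻².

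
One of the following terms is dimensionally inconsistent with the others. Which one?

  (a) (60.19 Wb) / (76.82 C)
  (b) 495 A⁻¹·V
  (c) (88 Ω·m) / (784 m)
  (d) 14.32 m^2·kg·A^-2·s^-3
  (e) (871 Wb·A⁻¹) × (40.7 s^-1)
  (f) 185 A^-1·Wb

Expand each in SI base units:
  (a) [kg·m²·s⁻²·A⁻¹] / [s·A] = kg·m²·s⁻³·A⁻²
  (b) V·A⁻¹ = J·C⁻¹·A⁻¹ = kg·m²·s⁻³·A⁻²
  (c) [kg·m³·s⁻³·A⁻²] / [m] = kg·m²·s⁻³·A⁻²
  (d) kg·m²·s⁻³·A⁻²
  (e) [kg·m²·s⁻²·A⁻²] · [s⁻¹] = kg·m²·s⁻³·A⁻²
  (f) Wb·A⁻¹ = V·s·A⁻¹ = kg·m²·s⁻²·A⁻²
All reduce to kg·m²·s⁻³·A⁻² except (f), which is kg·m²·s⁻²·A⁻².

(f)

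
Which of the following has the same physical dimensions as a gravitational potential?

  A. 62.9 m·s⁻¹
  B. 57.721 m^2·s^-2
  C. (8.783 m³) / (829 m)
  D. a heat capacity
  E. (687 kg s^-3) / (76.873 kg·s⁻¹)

Reference: [gravitational potential] = m²·s⁻².
Each option:
  A. m·s⁻¹
  B. m²·s⁻²  ← same
  C. [m³] / [m] = m²
  D. [heat capacity] = kg·m²·s⁻²·K⁻¹
  E. [kg·s⁻³] / [kg·s⁻¹] = s⁻²
Only B. matches m²·s⁻².

B.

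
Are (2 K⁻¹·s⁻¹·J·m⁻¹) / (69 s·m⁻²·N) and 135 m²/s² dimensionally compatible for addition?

No

In SI base units:
  (2 K⁻¹·s⁻¹·J·m⁻¹) / (69 s·m⁻²·N):  [kg·m·s⁻³·K⁻¹] / [kg·m⁻¹·s⁻¹] = m²·s⁻²·K⁻¹
  135 m²/s²:  m²·s⁻²
m²·s⁻²·K⁻¹ ≠ m²·s⁻², so they cannot be added.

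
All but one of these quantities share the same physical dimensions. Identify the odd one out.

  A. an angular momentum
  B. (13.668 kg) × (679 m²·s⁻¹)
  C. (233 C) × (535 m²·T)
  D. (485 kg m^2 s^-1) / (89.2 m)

D.

Work out the base dimensions of each:
  A. [angular momentum] = kg·m²·s⁻¹
  B. [kg] · [m²·s⁻¹] = kg·m²·s⁻¹
  C. [s·A] · [kg·m²·s⁻²·A⁻¹] = kg·m²·s⁻¹
  D. [kg·m²·s⁻¹] / [m] = kg·m·s⁻¹
All reduce to kg·m²·s⁻¹ except D., which is kg·m·s⁻¹.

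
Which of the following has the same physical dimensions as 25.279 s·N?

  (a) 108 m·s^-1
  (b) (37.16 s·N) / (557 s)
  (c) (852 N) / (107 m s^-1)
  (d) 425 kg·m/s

Reference: N·s = kg·m·s⁻²·s = kg·m·s⁻¹.
Each option:
  (a) m·s⁻¹
  (b) [kg·m·s⁻¹] / [s] = kg·m·s⁻²
  (c) [kg·m·s⁻²] / [m·s⁻¹] = kg·s⁻¹
  (d) kg·m·s⁻¹  ← same
Only (d) matches kg·m·s⁻¹.

(d)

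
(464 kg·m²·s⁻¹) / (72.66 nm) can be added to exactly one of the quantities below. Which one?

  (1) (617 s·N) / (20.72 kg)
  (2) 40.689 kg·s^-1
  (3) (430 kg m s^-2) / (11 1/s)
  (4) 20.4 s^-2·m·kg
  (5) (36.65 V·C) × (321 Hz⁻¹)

(3)

Reference: [kg·m²·s⁻¹] / [m] = kg·m·s⁻¹.
Each option:
  (1) [kg·m·s⁻¹] / [kg] = m·s⁻¹
  (2) kg·s⁻¹
  (3) [kg·m·s⁻²] / [s⁻¹] = kg·m·s⁻¹  ← same
  (4) kg·m·s⁻²
  (5) [kg·m²·s⁻²] · [s] = kg·m²·s⁻¹
Only (3) matches kg·m·s⁻¹.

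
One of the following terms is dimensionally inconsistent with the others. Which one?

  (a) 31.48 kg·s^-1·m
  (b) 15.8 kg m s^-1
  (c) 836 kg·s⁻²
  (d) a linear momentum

(c)

Expand each in SI base units:
  (a) kg·m·s⁻¹
  (b) kg·m·s⁻¹
  (c) kg·s⁻²
  (d) [linear momentum] = kg·m·s⁻¹
All reduce to kg·m·s⁻¹ except (c), which is kg·s⁻².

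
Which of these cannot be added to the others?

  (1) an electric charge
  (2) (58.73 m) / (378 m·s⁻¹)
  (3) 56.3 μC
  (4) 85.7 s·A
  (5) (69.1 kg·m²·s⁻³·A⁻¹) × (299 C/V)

(2)

Reduce each to base SI dimensions:
  (1) [electric charge] = s·A
  (2) [m] / [m·s⁻¹] = s
  (3) C = s·A
  (4) A·s = s·A
  (5) [kg·m²·s⁻³·A⁻¹] · [kg⁻¹·m⁻²·s⁴·A²] = s·A
All reduce to s·A except (2), which is s.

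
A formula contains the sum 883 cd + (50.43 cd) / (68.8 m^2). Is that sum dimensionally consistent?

Work out the base dimensions of each:
  883 cd:  cd
  (50.43 cd) / (68.8 m^2):  [cd] / [m²] = m⁻²·cd
cd ≠ m⁻²·cd, so they cannot be added.

No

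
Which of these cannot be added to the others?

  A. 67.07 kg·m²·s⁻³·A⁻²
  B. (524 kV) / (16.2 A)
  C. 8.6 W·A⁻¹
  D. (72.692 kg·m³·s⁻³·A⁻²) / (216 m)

C.

Reduce each to base SI dimensions:
  A. kg·m²·s⁻³·A⁻²
  B. [kg·m²·s⁻³·A⁻¹] / [A] = kg·m²·s⁻³·A⁻²
  C. W·A⁻¹ = J·s⁻¹·A⁻¹ = kg·m²·s⁻³·A⁻¹
  D. [kg·m³·s⁻³·A⁻²] / [m] = kg·m²·s⁻³·A⁻²
All reduce to kg·m²·s⁻³·A⁻² except C., which is kg·m²·s⁻³·A⁻¹.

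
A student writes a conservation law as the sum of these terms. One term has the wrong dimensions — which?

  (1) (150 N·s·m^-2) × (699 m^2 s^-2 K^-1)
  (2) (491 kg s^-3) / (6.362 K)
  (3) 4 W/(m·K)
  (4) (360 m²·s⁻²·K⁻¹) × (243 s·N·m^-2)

(2)

Dimensions:
  (1) [kg·m⁻¹·s⁻¹] · [m²·s⁻²·K⁻¹] = kg·m·s⁻³·K⁻¹
  (2) [kg·s⁻³] / [K] = kg·s⁻³·K⁻¹
  (3) W·m⁻¹·K⁻¹ = J·s⁻¹·m⁻¹·K⁻¹ = kg·m·s⁻³·K⁻¹
  (4) [m²·s⁻²·K⁻¹] · [kg·m⁻¹·s⁻¹] = kg·m·s⁻³·K⁻¹
All reduce to kg·m·s⁻³·K⁻¹ except (2), which is kg·s⁻³·K⁻¹.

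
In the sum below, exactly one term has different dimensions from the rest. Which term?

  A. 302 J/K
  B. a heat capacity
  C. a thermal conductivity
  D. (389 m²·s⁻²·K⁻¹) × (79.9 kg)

C.

Expand each in SI base units:
  A. J·K⁻¹ = N·m·K⁻¹ = kg·m²·s⁻²·K⁻¹
  B. [heat capacity] = kg·m²·s⁻²·K⁻¹
  C. [thermal conductivity] = kg·m·s⁻³·K⁻¹
  D. [m²·s⁻²·K⁻¹] · [kg] = kg·m²·s⁻²·K⁻¹
All reduce to kg·m²·s⁻²·K⁻¹ except C., which is kg·m·s⁻³·K⁻¹.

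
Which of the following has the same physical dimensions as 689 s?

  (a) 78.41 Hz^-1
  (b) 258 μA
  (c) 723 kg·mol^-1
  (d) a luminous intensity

(a)

Reference: s.
Each option:
  (a) Hz⁻¹ = (s⁻¹)⁻¹ = s  ← same
  (b) A
  (c) kg·mol⁻¹
  (d) [luminous intensity] = cd
Only (a) matches s.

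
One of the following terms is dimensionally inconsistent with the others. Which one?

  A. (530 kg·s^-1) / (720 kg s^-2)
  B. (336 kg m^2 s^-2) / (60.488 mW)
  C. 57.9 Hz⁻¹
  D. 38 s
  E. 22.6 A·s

E.

Work out the base dimensions of each:
  A. [kg·s⁻¹] / [kg·s⁻²] = s
  B. [kg·m²·s⁻²] / [kg·m²·s⁻³] = s
  C. Hz⁻¹ = (s⁻¹)⁻¹ = s
  D. s
  E. A·s = s·A
All reduce to s except E., which is s·A.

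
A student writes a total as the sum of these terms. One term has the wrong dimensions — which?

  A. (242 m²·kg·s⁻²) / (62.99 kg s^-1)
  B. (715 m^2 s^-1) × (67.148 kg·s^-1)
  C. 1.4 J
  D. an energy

A.

Work out the base dimensions of each:
  A. [kg·m²·s⁻²] / [kg·s⁻¹] = m²·s⁻¹
  B. [m²·s⁻¹] · [kg·s⁻¹] = kg·m²·s⁻²
  C. J = N·m = kg·m²·s⁻²
  D. [energy] = kg·m²·s⁻²
All reduce to kg·m²·s⁻² except A., which is m²·s⁻¹.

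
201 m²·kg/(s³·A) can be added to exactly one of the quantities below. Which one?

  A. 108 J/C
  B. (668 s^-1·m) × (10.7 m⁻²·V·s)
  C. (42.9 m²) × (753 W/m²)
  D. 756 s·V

Reference: kg·m²·s⁻³·A⁻¹.
Each option:
  A. J·C⁻¹ = N·m·(s·A)⁻¹ = kg·m²·s⁻³·A⁻¹  ← same
  B. [m·s⁻¹] · [kg·s⁻²·A⁻¹] = kg·m·s⁻³·A⁻¹
  C. [m²] · [kg·s⁻³] = kg·m²·s⁻³
  D. V·s = J·C⁻¹·s = kg·m²·s⁻²·A⁻¹
Only A. matches kg·m²·s⁻³·A⁻¹.

A.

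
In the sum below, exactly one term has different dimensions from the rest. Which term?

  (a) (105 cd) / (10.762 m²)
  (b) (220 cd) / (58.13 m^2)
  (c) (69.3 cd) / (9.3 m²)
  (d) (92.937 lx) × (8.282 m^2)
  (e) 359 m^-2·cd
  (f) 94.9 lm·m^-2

Work out the base dimensions of each:
  (a) [cd] / [m²] = m⁻²·cd
  (b) [cd] / [m²] = m⁻²·cd
  (c) [cd] / [m²] = m⁻²·cd
  (d) [m⁻²·cd] · [m²] = cd
  (e) cd·m⁻² = m⁻²·cd
  (f) lm·m⁻² = cd·m⁻² = m⁻²·cd
All reduce to m⁻²·cd except (d), which is cd.

(d)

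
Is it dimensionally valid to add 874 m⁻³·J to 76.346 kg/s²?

No

Reduce each to base SI dimensions:
  874 m⁻³·J:  J·m⁻³ = N·m·m⁻³ = kg·m⁻¹·s⁻²
  76.346 kg/s²:  kg·s⁻²
kg·m⁻¹·s⁻² ≠ kg·s⁻², so they cannot be added.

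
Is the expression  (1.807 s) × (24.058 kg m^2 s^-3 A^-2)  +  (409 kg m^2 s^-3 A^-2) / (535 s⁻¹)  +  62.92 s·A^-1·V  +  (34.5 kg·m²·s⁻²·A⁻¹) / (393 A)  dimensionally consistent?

Yes

Dimensions:
  (1.807 s) × (24.058 kg m^2 s^-3 A^-2):  [s] · [kg·m²·s⁻³·A⁻²] = kg·m²·s⁻²·A⁻²
  (409 kg m^2 s^-3 A^-2) / (535 s⁻¹):  [kg·m²·s⁻³·A⁻²] / [s⁻¹] = kg·m²·s⁻²·A⁻²
  62.92 s·A^-1·V:  V·s·A⁻¹ = J·C⁻¹·s·A⁻¹ = kg·m²·s⁻²·A⁻²
  (34.5 kg·m²·s⁻²·A⁻¹) / (393 A):  [kg·m²·s⁻²·A⁻¹] / [A] = kg·m²·s⁻²·A⁻²
Every term reduces to kg·m²·s⁻²·A⁻².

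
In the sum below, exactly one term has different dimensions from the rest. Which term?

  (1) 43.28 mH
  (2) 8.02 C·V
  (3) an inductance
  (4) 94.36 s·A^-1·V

Dimensions:
  (1) H = V·s·A⁻¹ = kg·m²·s⁻²·A⁻²
  (2) C·V = s·A·J·C⁻¹ = kg·m²·s⁻²
  (3) [inductance] = kg·m²·s⁻²·A⁻²
  (4) V·s·A⁻¹ = J·C⁻¹·s·A⁻¹ = kg·m²·s⁻²·A⁻²
All reduce to kg·m²·s⁻²·A⁻² except (2), which is kg·m²·s⁻².

(2)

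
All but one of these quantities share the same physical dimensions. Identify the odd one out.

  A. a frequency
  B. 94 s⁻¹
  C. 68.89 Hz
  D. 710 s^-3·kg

Reduce each to base SI dimensions:
  A. [frequency] = s⁻¹
  B. s⁻¹
  C. Hz = s⁻¹
  D. kg·s⁻³
All reduce to s⁻¹ except D., which is kg·s⁻³.

D.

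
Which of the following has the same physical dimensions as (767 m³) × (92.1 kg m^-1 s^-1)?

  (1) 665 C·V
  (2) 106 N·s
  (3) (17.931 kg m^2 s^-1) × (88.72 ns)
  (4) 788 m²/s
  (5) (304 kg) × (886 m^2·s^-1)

(5)

Reference: [m³] · [kg·m⁻¹·s⁻¹] = kg·m²·s⁻¹.
Each option:
  (1) C·V = s·A·J·C⁻¹ = kg·m²·s⁻²
  (2) N·s = kg·m·s⁻²·s = kg·m·s⁻¹
  (3) [kg·m²·s⁻¹] · [s] = kg·m²
  (4) m²·s⁻¹
  (5) [kg] · [m²·s⁻¹] = kg·m²·s⁻¹  ← same
Only (5) matches kg·m²·s⁻¹.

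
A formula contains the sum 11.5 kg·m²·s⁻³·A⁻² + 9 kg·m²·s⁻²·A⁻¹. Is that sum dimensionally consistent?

Expand each in SI base units:
  11.5 kg·m²·s⁻³·A⁻²:  kg·m²·s⁻³·A⁻²
  9 kg·m²·s⁻²·A⁻¹:  kg·m²·s⁻²·A⁻¹
kg·m²·s⁻³·A⁻² ≠ kg·m²·s⁻²·A⁻¹, so they cannot be added.

No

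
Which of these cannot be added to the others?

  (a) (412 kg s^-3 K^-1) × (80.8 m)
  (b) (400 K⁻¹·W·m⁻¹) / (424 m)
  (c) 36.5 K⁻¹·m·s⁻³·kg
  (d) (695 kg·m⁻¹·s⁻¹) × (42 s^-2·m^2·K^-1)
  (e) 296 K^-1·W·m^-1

(b)

Work out the base dimensions of each:
  (a) [kg·s⁻³·K⁻¹] · [m] = kg·m·s⁻³·K⁻¹
  (b) [kg·m·s⁻³·K⁻¹] / [m] = kg·s⁻³·K⁻¹
  (c) kg·m·s⁻³·K⁻¹
  (d) [kg·m⁻¹·s⁻¹] · [m²·s⁻²·K⁻¹] = kg·m·s⁻³·K⁻¹
  (e) W·m⁻¹·K⁻¹ = J·s⁻¹·m⁻¹·K⁻¹ = kg·m·s⁻³·K⁻¹
All reduce to kg·m·s⁻³·K⁻¹ except (b), which is kg·s⁻³·K⁻¹.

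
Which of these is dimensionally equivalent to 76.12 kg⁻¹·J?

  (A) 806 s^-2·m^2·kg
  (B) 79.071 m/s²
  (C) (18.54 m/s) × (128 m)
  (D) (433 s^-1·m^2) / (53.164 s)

Reference: J·kg⁻¹ = N·m·kg⁻¹ = m²·s⁻².
Each option:
  (A) kg·m²·s⁻²
  (B) m·s⁻²
  (C) [m·s⁻¹] · [m] = m²·s⁻¹
  (D) [m²·s⁻¹] / [s] = m²·s⁻²  ← same
Only (D) matches m²·s⁻².

(D)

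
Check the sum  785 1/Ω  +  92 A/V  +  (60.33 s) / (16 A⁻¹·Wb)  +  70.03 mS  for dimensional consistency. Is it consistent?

Yes

Expand each in SI base units:
  785 1/Ω:  Ω⁻¹ = (V·A⁻¹)⁻¹ = kg⁻¹·m⁻²·s³·A²
  92 A/V:  A·V⁻¹ = A·(J·C⁻¹)⁻¹ = kg⁻¹·m⁻²·s³·A²
  (60.33 s) / (16 A⁻¹·Wb):  [s] / [kg·m²·s⁻²·A⁻²] = kg⁻¹·m⁻²·s³·A²
  70.03 mS:  S = Ω⁻¹ = kg⁻¹·m⁻²·s³·A²
Every term reduces to kg⁻¹·m⁻²·s³·A².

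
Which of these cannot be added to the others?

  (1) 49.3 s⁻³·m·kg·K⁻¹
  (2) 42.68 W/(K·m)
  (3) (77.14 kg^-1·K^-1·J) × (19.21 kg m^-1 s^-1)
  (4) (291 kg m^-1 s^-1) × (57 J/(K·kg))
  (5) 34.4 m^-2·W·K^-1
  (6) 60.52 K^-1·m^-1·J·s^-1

Work out the base dimensions of each:
  (1) kg·m·s⁻³·K⁻¹
  (2) W·m⁻¹·K⁻¹ = J·s⁻¹·m⁻¹·K⁻¹ = kg·m·s⁻³·K⁻¹
  (3) [m²·s⁻²·K⁻¹] · [kg·m⁻¹·s⁻¹] = kg·m·s⁻³·K⁻¹
  (4) [kg·m⁻¹·s⁻¹] · [m²·s⁻²·K⁻¹] = kg·m·s⁻³·K⁻¹
  (5) W·m⁻²·K⁻¹ = J·s⁻¹·m⁻²·K⁻¹ = kg·s⁻³·K⁻¹
  (6) J·s⁻¹·m⁻¹·K⁻¹ = N·m·s⁻¹·m⁻¹·K⁻¹ = kg·m·s⁻³·K⁻¹
All reduce to kg·m·s⁻³·K⁻¹ except (5), which is kg·s⁻³·K⁻¹.

(5)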